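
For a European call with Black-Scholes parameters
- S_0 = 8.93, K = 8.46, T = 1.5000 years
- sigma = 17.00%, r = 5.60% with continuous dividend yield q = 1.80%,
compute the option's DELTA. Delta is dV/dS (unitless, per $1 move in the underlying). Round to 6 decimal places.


d1 = 0.6375504107; d2 = 0.4293437825
phi(d1) = 0.3255712992; exp(-qT) = 0.9733612415; exp(-rT) = 0.9194312561
N(d1) = 0.7381168076
Delta = exp(-qT) * N(d1) = 0.9733612415 * 0.7381168076 = 0.718454

Answer: Delta = 0.718454


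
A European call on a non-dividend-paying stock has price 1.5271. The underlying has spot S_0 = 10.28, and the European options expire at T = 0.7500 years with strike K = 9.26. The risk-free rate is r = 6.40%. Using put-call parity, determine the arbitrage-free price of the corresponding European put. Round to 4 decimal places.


Put-call parity: C - P = S_0 * exp(-qT) - K * exp(-rT).
S_0 * exp(-qT) = 10.2800 * 1.00000000 = 10.28000000
K * exp(-rT) = 9.2600 * 0.95313379 = 8.82601887
P = C - S*exp(-qT) + K*exp(-rT)
P = 1.5271 - 10.28000000 + 8.82601887 = 0.0731

Answer: Put price = 0.0731


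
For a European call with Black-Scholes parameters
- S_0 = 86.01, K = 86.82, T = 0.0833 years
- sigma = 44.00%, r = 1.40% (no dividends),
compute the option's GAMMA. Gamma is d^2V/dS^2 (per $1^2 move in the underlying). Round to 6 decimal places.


d1 = -0.0011323682; d2 = -0.1281240215
phi(d1) = 0.3989420246; exp(-qT) = 1.0000000000; exp(-rT) = 0.9988344797
Gamma = exp(-qT) * phi(d1) / (S * sigma * sqrt(T)) = 1.0000000000 * 0.3989420246 / (86.0100 * 0.4400 * 0.2886173938) = 0.036525

Answer: Gamma = 0.036525


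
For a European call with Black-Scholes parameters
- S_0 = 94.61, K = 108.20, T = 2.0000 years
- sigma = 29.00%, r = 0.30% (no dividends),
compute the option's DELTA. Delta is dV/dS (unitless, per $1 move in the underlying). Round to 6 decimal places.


d1 = -0.1075733438; d2 = -0.5176952769
phi(d1) = 0.3966406605; exp(-qT) = 1.0000000000; exp(-rT) = 0.9940179641
N(d1) = 0.4571670714
Delta = exp(-qT) * N(d1) = 1.0000000000 * 0.4571670714 = 0.457167

Answer: Delta = 0.457167


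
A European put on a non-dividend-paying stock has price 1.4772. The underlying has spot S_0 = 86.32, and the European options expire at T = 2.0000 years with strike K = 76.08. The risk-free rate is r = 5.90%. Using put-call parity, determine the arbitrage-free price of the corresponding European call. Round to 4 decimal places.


Answer: Call price = 20.1852

Derivation:
Put-call parity: C - P = S_0 * exp(-qT) - K * exp(-rT).
S_0 * exp(-qT) = 86.3200 * 1.00000000 = 86.32000000
K * exp(-rT) = 76.0800 * 0.88869605 = 67.61199568
C = P + S*exp(-qT) - K*exp(-rT)
C = 1.4772 + 86.32000000 - 67.61199568 = 20.1852


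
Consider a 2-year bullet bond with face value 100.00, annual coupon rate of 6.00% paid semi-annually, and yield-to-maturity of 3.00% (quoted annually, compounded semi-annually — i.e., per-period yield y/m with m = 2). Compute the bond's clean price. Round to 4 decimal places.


Coupon per period c = face * coupon_rate / m = 3.000000
Periods per year m = 2; per-period yield y/m = 0.015000
Number of cashflows N = 4
Cashflows (t years, CF_t, discount factor 1/(1+y/m)^(m*t), PV):
  t = 0.5000: CF_t = 3.000000, DF = 0.985222, PV = 2.955665
  t = 1.0000: CF_t = 3.000000, DF = 0.970662, PV = 2.911985
  t = 1.5000: CF_t = 3.000000, DF = 0.956317, PV = 2.868951
  t = 2.0000: CF_t = 103.000000, DF = 0.942184, PV = 97.044976
Price P = sum_t PV_t = 105.781577

Answer: Price = 105.7816


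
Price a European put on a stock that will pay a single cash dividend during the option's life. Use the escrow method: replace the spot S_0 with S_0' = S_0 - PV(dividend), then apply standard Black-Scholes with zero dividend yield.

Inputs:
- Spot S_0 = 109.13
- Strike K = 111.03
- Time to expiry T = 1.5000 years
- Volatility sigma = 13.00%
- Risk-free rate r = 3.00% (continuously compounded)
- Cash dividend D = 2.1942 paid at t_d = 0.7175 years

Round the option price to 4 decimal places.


Answer: Price = 6.3508

Derivation:
PV(D) = D * exp(-r * t_d) = 2.1942 * 0.97870501 = 2.14747453
S_0' = S_0 - PV(D) = 109.1300 - 2.14747453 = 106.98252547
d1 = (ln(S_0'/K) + (r + sigma^2/2)*T) / (sigma*sqrt(T)) = 0.12900692
d2 = d1 - sigma*sqrt(T) = -0.03020992
exp(-rT) = 0.95599748
N(-d1) = 0.44867609; N(-d2) = 0.51205018
P = K * exp(-rT) * N(-d2) - S_0' * N(-d1) = 111.0300 * 0.95599748 * 0.51205018 - 106.98252547 * 0.44867609 = 6.3508


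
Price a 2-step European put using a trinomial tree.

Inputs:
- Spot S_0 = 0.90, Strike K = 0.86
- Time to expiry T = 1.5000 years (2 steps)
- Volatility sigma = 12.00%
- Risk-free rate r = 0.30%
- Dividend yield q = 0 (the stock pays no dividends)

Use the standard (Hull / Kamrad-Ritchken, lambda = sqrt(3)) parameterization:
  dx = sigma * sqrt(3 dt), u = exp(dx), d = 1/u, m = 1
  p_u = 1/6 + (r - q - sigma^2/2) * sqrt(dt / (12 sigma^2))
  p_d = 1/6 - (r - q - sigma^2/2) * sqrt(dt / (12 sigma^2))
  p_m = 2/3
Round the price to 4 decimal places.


dt = T/N = 0.750000; dx = sigma*sqrt(3*dt) = 0.180000
u = exp(dx) = 1.197217; d = 1/u = 0.835270
p_u = 0.157917, p_m = 0.666667, p_d = 0.175417
Discount per step: exp(-r*dt) = 0.997753
Stock lattice S(k, j) with j the centered position index:
  k=0: S(0,+0) = 0.9000
  k=1: S(1,-1) = 0.7517; S(1,+0) = 0.9000; S(1,+1) = 1.0775
  k=2: S(2,-2) = 0.6279; S(2,-1) = 0.7517; S(2,+0) = 0.9000; S(2,+1) = 1.0775; S(2,+2) = 1.2900
Terminal payoffs V(N, j) = max(K - S_T, 0):
  V(2,-2) = 0.232091; V(2,-1) = 0.108257; V(2,+0) = 0.000000; V(2,+1) = 0.000000; V(2,+2) = 0.000000
Backward induction: V(k, j) = exp(-r*dt) * [p_u * V(k+1, j+1) + p_m * V(k+1, j) + p_d * V(k+1, j-1)]
  V(1,-1) = exp(-r*dt) * [p_u*0.000000 + p_m*0.108257 + p_d*0.232091] = 0.112630
  V(1,+0) = exp(-r*dt) * [p_u*0.000000 + p_m*0.000000 + p_d*0.108257] = 0.018947
  V(1,+1) = exp(-r*dt) * [p_u*0.000000 + p_m*0.000000 + p_d*0.000000] = 0.000000
  V(0,+0) = exp(-r*dt) * [p_u*0.000000 + p_m*0.018947 + p_d*0.112630] = 0.032316

Answer: Price = V(0,0) = 0.0323


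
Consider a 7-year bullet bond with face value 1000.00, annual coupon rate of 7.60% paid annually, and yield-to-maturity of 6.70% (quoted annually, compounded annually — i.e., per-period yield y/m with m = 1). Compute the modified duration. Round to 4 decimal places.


Coupon per period c = face * coupon_rate / m = 76.000000
Periods per year m = 1; per-period yield y/m = 0.067000
Number of cashflows N = 7
Cashflows (t years, CF_t, discount factor 1/(1+y/m)^(m*t), PV):
  t = 1.0000: CF_t = 76.000000, DF = 0.937207, PV = 71.227741
  t = 2.0000: CF_t = 76.000000, DF = 0.878357, PV = 66.755147
  t = 3.0000: CF_t = 76.000000, DF = 0.823203, PV = 62.563399
  t = 4.0000: CF_t = 76.000000, DF = 0.771511, PV = 58.634863
  t = 5.0000: CF_t = 76.000000, DF = 0.723066, PV = 54.953011
  t = 6.0000: CF_t = 76.000000, DF = 0.677663, PV = 51.502354
  t = 7.0000: CF_t = 1076.000000, DF = 0.635110, PV = 683.378538
Price P = sum_t PV_t = 1049.015052
First compute Macaulay numerator sum_t t * PV_t:
  t * PV_t at t = 1.0000: 71.227741
  t * PV_t at t = 2.0000: 133.510293
  t * PV_t at t = 3.0000: 187.690196
  t * PV_t at t = 4.0000: 234.539452
  t * PV_t at t = 5.0000: 274.765056
  t * PV_t at t = 6.0000: 309.014121
  t * PV_t at t = 7.0000: 4783.649766
Macaulay duration D = 5994.396626 / 1049.015052 = 5.714309
Modified duration = D / (1 + y/m) = 5.714309 / (1 + 0.067000) = 5.355492

Answer: Modified duration = 5.3555


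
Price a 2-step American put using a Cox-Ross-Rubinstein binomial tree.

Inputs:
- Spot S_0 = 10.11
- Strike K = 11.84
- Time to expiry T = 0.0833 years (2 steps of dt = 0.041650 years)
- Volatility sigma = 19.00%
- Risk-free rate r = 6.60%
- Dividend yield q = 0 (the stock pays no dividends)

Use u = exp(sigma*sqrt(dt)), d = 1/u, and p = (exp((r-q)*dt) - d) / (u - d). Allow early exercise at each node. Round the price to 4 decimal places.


Answer: Price = V(0,0) = 1.7300

Derivation:
dt = T/N = 0.041650
u = exp(sigma*sqrt(dt)) = 1.039537; d = 1/u = 0.961966
p = (exp((r-q)*dt) - d) / (u - d) = 0.525793
Discount per step: exp(-r*dt) = 0.997255
Stock lattice S(k, i) with i counting down-moves:
  k=0: S(0,0) = 10.1100
  k=1: S(1,0) = 10.5097; S(1,1) = 9.7255
  k=2: S(2,0) = 10.9253; S(2,1) = 10.1100; S(2,2) = 9.3556
Terminal payoffs V(N, i) = max(K - S_T, 0):
  V(2,0) = 0.914749; V(2,1) = 1.730000; V(2,2) = 2.484416
Backward induction: V(k, i) = exp(-r*dt) * [p * V(k+1, i) + (1-p) * V(k+1, i+1)]; then take max(V_cont, immediate exercise) for American.
  V(1,0) = exp(-r*dt) * [p*0.914749 + (1-p)*1.730000] = 1.297774; exercise = 1.330277; V(1,0) = max -> 1.330277
  V(1,1) = exp(-r*dt) * [p*1.730000 + (1-p)*2.484416] = 2.082018; exercise = 2.114520; V(1,1) = max -> 2.114520
  V(0,0) = exp(-r*dt) * [p*1.330277 + (1-p)*2.114520] = 1.697498; exercise = 1.730000; V(0,0) = max -> 1.730000


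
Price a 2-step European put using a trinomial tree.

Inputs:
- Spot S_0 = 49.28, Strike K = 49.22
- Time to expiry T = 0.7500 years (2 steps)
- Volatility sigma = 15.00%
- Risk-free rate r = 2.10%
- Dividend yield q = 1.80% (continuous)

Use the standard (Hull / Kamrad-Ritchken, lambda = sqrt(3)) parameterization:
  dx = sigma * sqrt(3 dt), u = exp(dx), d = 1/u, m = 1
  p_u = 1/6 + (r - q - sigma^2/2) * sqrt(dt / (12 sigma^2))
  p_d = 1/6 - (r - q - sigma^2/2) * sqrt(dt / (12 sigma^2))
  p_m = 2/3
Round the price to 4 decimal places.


dt = T/N = 0.375000; dx = sigma*sqrt(3*dt) = 0.159099
u = exp(dx) = 1.172454; d = 1/u = 0.852912
p_u = 0.156944, p_m = 0.666667, p_d = 0.176389
Discount per step: exp(-r*dt) = 0.992156
Stock lattice S(k, j) with j the centered position index:
  k=0: S(0,+0) = 49.2800
  k=1: S(1,-1) = 42.0315; S(1,+0) = 49.2800; S(1,+1) = 57.7785
  k=2: S(2,-2) = 35.8492; S(2,-1) = 42.0315; S(2,+0) = 49.2800; S(2,+1) = 57.7785; S(2,+2) = 67.7427
Terminal payoffs V(N, j) = max(K - S_T, 0):
  V(2,-2) = 13.370835; V(2,-1) = 7.188502; V(2,+0) = 0.000000; V(2,+1) = 0.000000; V(2,+2) = 0.000000
Backward induction: V(k, j) = exp(-r*dt) * [p_u * V(k+1, j+1) + p_m * V(k+1, j) + p_d * V(k+1, j-1)]
  V(1,-1) = exp(-r*dt) * [p_u*0.000000 + p_m*7.188502 + p_d*13.370835] = 7.094717
  V(1,+0) = exp(-r*dt) * [p_u*0.000000 + p_m*0.000000 + p_d*7.188502] = 1.258029
  V(1,+1) = exp(-r*dt) * [p_u*0.000000 + p_m*0.000000 + p_d*0.000000] = 0.000000
  V(0,+0) = exp(-r*dt) * [p_u*0.000000 + p_m*1.258029 + p_d*7.094717] = 2.073724

Answer: Price = V(0,0) = 2.0737


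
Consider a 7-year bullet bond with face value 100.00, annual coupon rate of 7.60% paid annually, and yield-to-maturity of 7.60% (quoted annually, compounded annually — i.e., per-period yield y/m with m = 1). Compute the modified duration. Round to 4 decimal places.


Coupon per period c = face * coupon_rate / m = 7.600000
Periods per year m = 1; per-period yield y/m = 0.076000
Number of cashflows N = 7
Cashflows (t years, CF_t, discount factor 1/(1+y/m)^(m*t), PV):
  t = 1.0000: CF_t = 7.600000, DF = 0.929368, PV = 7.063197
  t = 2.0000: CF_t = 7.600000, DF = 0.863725, PV = 6.564310
  t = 3.0000: CF_t = 7.600000, DF = 0.802718, PV = 6.100659
  t = 4.0000: CF_t = 7.600000, DF = 0.746021, PV = 5.669758
  t = 5.0000: CF_t = 7.600000, DF = 0.693328, PV = 5.269292
  t = 6.0000: CF_t = 7.600000, DF = 0.644357, PV = 4.897111
  t = 7.0000: CF_t = 107.600000, DF = 0.598845, PV = 64.435673
Price P = sum_t PV_t = 100.000000
First compute Macaulay numerator sum_t t * PV_t:
  t * PV_t at t = 1.0000: 7.063197
  t * PV_t at t = 2.0000: 13.128619
  t * PV_t at t = 3.0000: 18.301978
  t * PV_t at t = 4.0000: 22.679031
  t * PV_t at t = 5.0000: 26.346458
  t * PV_t at t = 6.0000: 29.382667
  t * PV_t at t = 7.0000: 451.049714
Macaulay duration D = 567.951665 / 100.000000 = 5.679517
Modified duration = D / (1 + y/m) = 5.679517 / (1 + 0.076000) = 5.278361

Answer: Modified duration = 5.2784


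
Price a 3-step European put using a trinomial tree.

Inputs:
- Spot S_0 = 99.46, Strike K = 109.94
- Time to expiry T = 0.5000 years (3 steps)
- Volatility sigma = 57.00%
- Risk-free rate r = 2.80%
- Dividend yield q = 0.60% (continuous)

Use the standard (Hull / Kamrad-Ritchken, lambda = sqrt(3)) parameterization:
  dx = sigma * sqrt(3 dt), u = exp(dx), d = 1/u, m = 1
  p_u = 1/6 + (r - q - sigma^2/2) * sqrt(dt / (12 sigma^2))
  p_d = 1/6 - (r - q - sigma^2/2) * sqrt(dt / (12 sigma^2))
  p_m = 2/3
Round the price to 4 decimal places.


Answer: Price = V(0,0) = 21.5820

Derivation:
dt = T/N = 0.166667; dx = sigma*sqrt(3*dt) = 0.403051
u = exp(dx) = 1.496383; d = 1/u = 0.668278
p_u = 0.137628, p_m = 0.666667, p_d = 0.195706
Discount per step: exp(-r*dt) = 0.995344
Stock lattice S(k, j) with j the centered position index:
  k=0: S(0,+0) = 99.4600
  k=1: S(1,-1) = 66.4669; S(1,+0) = 99.4600; S(1,+1) = 148.8303
  k=2: S(2,-2) = 44.4184; S(2,-1) = 66.4669; S(2,+0) = 99.4600; S(2,+1) = 148.8303; S(2,+2) = 222.7071
  k=3: S(3,-3) = 29.6838; S(3,-2) = 44.4184; S(3,-1) = 66.4669; S(3,+0) = 99.4600; S(3,+1) = 148.8303; S(3,+2) = 222.7071; S(3,+3) = 333.2551
Terminal payoffs V(N, j) = max(K - S_T, 0):
  V(3,-3) = 80.256155; V(3,-2) = 65.521599; V(3,-1) = 43.473060; V(3,+0) = 10.480000; V(3,+1) = 0.000000; V(3,+2) = 0.000000; V(3,+3) = 0.000000
Backward induction: V(k, j) = exp(-r*dt) * [p_u * V(k+1, j+1) + p_m * V(k+1, j) + p_d * V(k+1, j-1)]
  V(2,-2) = exp(-r*dt) * [p_u*43.473060 + p_m*65.521599 + p_d*80.256155] = 65.066391
  V(2,-1) = exp(-r*dt) * [p_u*10.480000 + p_m*43.473060 + p_d*65.521599] = 43.045971
  V(2,+0) = exp(-r*dt) * [p_u*0.000000 + p_m*10.480000 + p_d*43.473060] = 15.422448
  V(2,+1) = exp(-r*dt) * [p_u*0.000000 + p_m*0.000000 + p_d*10.480000] = 2.041446
  V(2,+2) = exp(-r*dt) * [p_u*0.000000 + p_m*0.000000 + p_d*0.000000] = 0.000000
  V(1,-1) = exp(-r*dt) * [p_u*15.422448 + p_m*43.045971 + p_d*65.066391] = 43.350951
  V(1,+0) = exp(-r*dt) * [p_u*2.041446 + p_m*15.422448 + p_d*43.045971] = 18.898530
  V(1,+1) = exp(-r*dt) * [p_u*0.000000 + p_m*2.041446 + p_d*15.422448] = 4.358834
  V(0,+0) = exp(-r*dt) * [p_u*4.358834 + p_m*18.898530 + p_d*43.350951] = 21.581989


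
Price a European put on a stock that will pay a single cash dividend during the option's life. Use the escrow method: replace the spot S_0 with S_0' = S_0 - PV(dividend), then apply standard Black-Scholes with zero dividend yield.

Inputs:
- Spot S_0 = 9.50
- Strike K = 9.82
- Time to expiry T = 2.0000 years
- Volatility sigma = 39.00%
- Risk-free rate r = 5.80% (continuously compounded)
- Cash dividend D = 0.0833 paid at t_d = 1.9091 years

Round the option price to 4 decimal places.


PV(D) = D * exp(-r * t_d) = 0.0833 * 0.89518238 = 0.07456869
S_0' = S_0 - PV(D) = 9.5000 - 0.07456869 = 9.42543131
d1 = (ln(S_0'/K) + (r + sigma^2/2)*T) / (sigma*sqrt(T)) = 0.41173626
d2 = d1 - sigma*sqrt(T) = -0.13980703
exp(-rT) = 0.89047522
N(-d1) = 0.34026637; N(-d2) = 0.55559377
P = K * exp(-rT) * N(-d2) - S_0' * N(-d1) = 9.8200 * 0.89047522 * 0.55559377 - 9.42543131 * 0.34026637 = 1.6512

Answer: Price = 1.6512


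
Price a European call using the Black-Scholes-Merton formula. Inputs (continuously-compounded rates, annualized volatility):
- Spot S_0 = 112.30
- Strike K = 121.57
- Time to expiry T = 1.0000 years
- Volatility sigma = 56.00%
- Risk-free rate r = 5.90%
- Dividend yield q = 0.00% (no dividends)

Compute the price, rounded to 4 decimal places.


Answer: Price = 23.8824

Derivation:
d1 = (ln(S/K) + (r - q + 0.5*sigma^2) * T) / (sigma * sqrt(T)) = 0.24372077
d2 = d1 - sigma * sqrt(T) = -0.31627923
exp(-rT) = 0.94270677; exp(-qT) = 1.00000000
C = S_0 * exp(-qT) * N(d1) - K * exp(-rT) * N(d2)
N(d1) = 0.59627646; N(d2) = 0.37589529
C = 112.3000 * 1.00000000 * 0.59627646 - 121.5700 * 0.94270677 * 0.37589529 = 23.8824


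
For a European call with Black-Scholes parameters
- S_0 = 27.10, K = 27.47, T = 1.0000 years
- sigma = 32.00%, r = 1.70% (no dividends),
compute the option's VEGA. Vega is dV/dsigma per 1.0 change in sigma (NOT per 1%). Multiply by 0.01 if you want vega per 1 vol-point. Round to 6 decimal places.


d1 = 0.1707475868; d2 = -0.1492524132
phi(d1) = 0.3931689338; exp(-qT) = 1.0000000000; exp(-rT) = 0.9831436846
Vega = S * exp(-qT) * phi(d1) * sqrt(T) = 27.1000 * 1.0000000000 * 0.3931689338 * 1.0000000000 = 10.654878

Answer: Vega = 10.654878


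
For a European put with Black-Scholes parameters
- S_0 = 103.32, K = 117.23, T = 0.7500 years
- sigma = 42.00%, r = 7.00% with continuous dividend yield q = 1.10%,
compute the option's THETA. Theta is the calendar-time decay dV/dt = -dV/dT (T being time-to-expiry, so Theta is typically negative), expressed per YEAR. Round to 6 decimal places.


Answer: Theta = -5.361924

Derivation:
d1 = -0.0437324927; d2 = -0.4074631623
phi(d1) = 0.3985609680; exp(-qT) = 0.9917839379; exp(-rT) = 0.9488543211
Theta = -S*exp(-qT)*phi(d1)*sigma/(2*sqrt(T)) + r*K*exp(-rT)*N(-d2) - q*S*exp(-qT)*N(-d1)
N(-d1) = 0.5174411807; N(-d2) = 0.6581660776; sqrt(T) = 0.8660254038
Term 1 = -103.3200 * 0.9917839379 * 0.3985609680 * 0.4200 / (2 * 0.8660254038) = -9.9034131216
Term 2 = 0.0700 * 117.2300 * 0.9488543211 * 0.6581660776 = 5.1247400319
Term 3 = -0.0110 * 103.3200 * 0.9917839379 * 0.5174411807 = -0.5832505304
Theta = -9.9034131216 + (5.1247400319) + (-0.5832505304) = -5.361924


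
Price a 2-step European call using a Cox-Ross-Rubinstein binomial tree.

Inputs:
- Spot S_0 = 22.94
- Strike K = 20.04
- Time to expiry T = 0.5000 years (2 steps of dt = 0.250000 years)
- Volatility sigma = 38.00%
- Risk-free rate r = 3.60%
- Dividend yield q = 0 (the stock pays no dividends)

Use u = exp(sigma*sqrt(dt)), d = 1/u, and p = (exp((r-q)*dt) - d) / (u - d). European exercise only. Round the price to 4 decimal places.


dt = T/N = 0.250000
u = exp(sigma*sqrt(dt)) = 1.209250; d = 1/u = 0.826959
p = (exp((r-q)*dt) - d) / (u - d) = 0.476291
Discount per step: exp(-r*dt) = 0.991040
Stock lattice S(k, i) with i counting down-moves:
  k=0: S(0,0) = 22.9400
  k=1: S(1,0) = 27.7402; S(1,1) = 18.9704
  k=2: S(2,0) = 33.5448; S(2,1) = 22.9400; S(2,2) = 15.6878
Terminal payoffs V(N, i) = max(S_T - K, 0):
  V(2,0) = 13.504808; V(2,1) = 2.900000; V(2,2) = 0.000000
Backward induction: V(k, i) = exp(-r*dt) * [p * V(k+1, i) + (1-p) * V(k+1, i+1)].
  V(1,0) = exp(-r*dt) * [p*13.504808 + (1-p)*2.900000] = 7.879737
  V(1,1) = exp(-r*dt) * [p*2.900000 + (1-p)*0.000000] = 1.368868
  V(0,0) = exp(-r*dt) * [p*7.879737 + (1-p)*1.368868] = 4.429887

Answer: Price = V(0,0) = 4.4299


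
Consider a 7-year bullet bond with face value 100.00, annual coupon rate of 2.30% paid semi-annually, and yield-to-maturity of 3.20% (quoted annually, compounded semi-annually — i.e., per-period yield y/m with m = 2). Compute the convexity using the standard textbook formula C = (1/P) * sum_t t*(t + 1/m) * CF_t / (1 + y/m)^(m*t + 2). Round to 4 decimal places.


Coupon per period c = face * coupon_rate / m = 1.150000
Periods per year m = 2; per-period yield y/m = 0.016000
Number of cashflows N = 14
Cashflows (t years, CF_t, discount factor 1/(1+y/m)^(m*t), PV):
  t = 0.5000: CF_t = 1.150000, DF = 0.984252, PV = 1.131890
  t = 1.0000: CF_t = 1.150000, DF = 0.968752, PV = 1.114065
  t = 1.5000: CF_t = 1.150000, DF = 0.953496, PV = 1.096520
  t = 2.0000: CF_t = 1.150000, DF = 0.938480, PV = 1.079252
  t = 2.5000: CF_t = 1.150000, DF = 0.923701, PV = 1.062256
  t = 3.0000: CF_t = 1.150000, DF = 0.909155, PV = 1.045528
  t = 3.5000: CF_t = 1.150000, DF = 0.894837, PV = 1.029063
  t = 4.0000: CF_t = 1.150000, DF = 0.880745, PV = 1.012857
  t = 4.5000: CF_t = 1.150000, DF = 0.866875, PV = 0.996907
  t = 5.0000: CF_t = 1.150000, DF = 0.853224, PV = 0.981207
  t = 5.5000: CF_t = 1.150000, DF = 0.839787, PV = 0.965755
  t = 6.0000: CF_t = 1.150000, DF = 0.826562, PV = 0.950546
  t = 6.5000: CF_t = 1.150000, DF = 0.813545, PV = 0.935577
  t = 7.0000: CF_t = 101.150000, DF = 0.800734, PV = 80.994210
Price P = sum_t PV_t = 94.395634
Convexity numerator sum_t t*(t + 1/m) * CF_t / (1+y/m)^(m*t + 2):
  t = 0.5000: term = 0.548260
  t = 1.0000: term = 1.618879
  t = 1.5000: term = 3.186769
  t = 2.0000: term = 5.227639
  t = 2.5000: term = 7.717971
  t = 3.0000: term = 10.635000
  t = 3.5000: term = 13.956692
  t = 4.0000: term = 17.661731
  t = 4.5000: term = 21.729492
  t = 5.0000: term = 26.140027
  t = 5.5000: term = 30.874048
  t = 6.0000: term = 35.912905
  t = 6.5000: term = 41.238572
  t = 7.0000: term = 4119.323158
Convexity = (1/P) * sum = 4335.771143 / 94.395634 = 45.931903

Answer: Convexity = 45.9319


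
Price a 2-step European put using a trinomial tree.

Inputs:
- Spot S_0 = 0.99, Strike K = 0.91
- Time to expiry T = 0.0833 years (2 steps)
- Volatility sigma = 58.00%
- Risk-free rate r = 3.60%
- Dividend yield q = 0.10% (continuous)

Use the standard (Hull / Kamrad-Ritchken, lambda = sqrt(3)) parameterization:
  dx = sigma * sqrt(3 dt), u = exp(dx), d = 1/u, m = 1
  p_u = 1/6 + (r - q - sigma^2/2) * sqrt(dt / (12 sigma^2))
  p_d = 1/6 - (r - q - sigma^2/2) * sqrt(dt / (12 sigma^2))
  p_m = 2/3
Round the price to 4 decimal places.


dt = T/N = 0.041650; dx = sigma*sqrt(3*dt) = 0.205020
u = exp(dx) = 1.227550; d = 1/u = 0.814631
p_u = 0.153137, p_m = 0.666667, p_d = 0.180197
Discount per step: exp(-r*dt) = 0.998502
Stock lattice S(k, j) with j the centered position index:
  k=0: S(0,+0) = 0.9900
  k=1: S(1,-1) = 0.8065; S(1,+0) = 0.9900; S(1,+1) = 1.2153
  k=2: S(2,-2) = 0.6570; S(2,-1) = 0.8065; S(2,+0) = 0.9900; S(2,+1) = 1.2153; S(2,+2) = 1.4918
Terminal payoffs V(N, j) = max(K - S_T, 0):
  V(2,-2) = 0.253012; V(2,-1) = 0.103515; V(2,+0) = 0.000000; V(2,+1) = 0.000000; V(2,+2) = 0.000000
Backward induction: V(k, j) = exp(-r*dt) * [p_u * V(k+1, j+1) + p_m * V(k+1, j) + p_d * V(k+1, j-1)]
  V(1,-1) = exp(-r*dt) * [p_u*0.000000 + p_m*0.103515 + p_d*0.253012] = 0.114430
  V(1,+0) = exp(-r*dt) * [p_u*0.000000 + p_m*0.000000 + p_d*0.103515] = 0.018625
  V(1,+1) = exp(-r*dt) * [p_u*0.000000 + p_m*0.000000 + p_d*0.000000] = 0.000000
  V(0,+0) = exp(-r*dt) * [p_u*0.000000 + p_m*0.018625 + p_d*0.114430] = 0.032987

Answer: Price = V(0,0) = 0.0330


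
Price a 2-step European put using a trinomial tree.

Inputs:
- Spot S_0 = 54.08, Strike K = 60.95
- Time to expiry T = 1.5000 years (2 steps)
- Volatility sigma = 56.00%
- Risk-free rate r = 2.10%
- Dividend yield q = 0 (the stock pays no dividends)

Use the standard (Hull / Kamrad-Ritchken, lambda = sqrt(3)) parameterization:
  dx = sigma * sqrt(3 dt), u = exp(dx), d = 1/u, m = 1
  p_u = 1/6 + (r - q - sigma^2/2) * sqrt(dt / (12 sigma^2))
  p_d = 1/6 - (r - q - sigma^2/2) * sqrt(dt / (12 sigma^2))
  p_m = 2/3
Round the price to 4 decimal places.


Answer: Price = V(0,0) = 16.8686

Derivation:
dt = T/N = 0.750000; dx = sigma*sqrt(3*dt) = 0.840000
u = exp(dx) = 2.316367; d = 1/u = 0.431711
p_u = 0.106042, p_m = 0.666667, p_d = 0.227292
Discount per step: exp(-r*dt) = 0.984373
Stock lattice S(k, j) with j the centered position index:
  k=0: S(0,+0) = 54.0800
  k=1: S(1,-1) = 23.3469; S(1,+0) = 54.0800; S(1,+1) = 125.2691
  k=2: S(2,-2) = 10.0791; S(2,-1) = 23.3469; S(2,+0) = 54.0800; S(2,+1) = 125.2691; S(2,+2) = 290.1693
Terminal payoffs V(N, j) = max(K - S_T, 0):
  V(2,-2) = 50.870895; V(2,-1) = 37.603095; V(2,+0) = 6.870000; V(2,+1) = 0.000000; V(2,+2) = 0.000000
Backward induction: V(k, j) = exp(-r*dt) * [p_u * V(k+1, j+1) + p_m * V(k+1, j) + p_d * V(k+1, j-1)]
  V(1,-1) = exp(-r*dt) * [p_u*6.870000 + p_m*37.603095 + p_d*50.870895] = 36.775960
  V(1,+0) = exp(-r*dt) * [p_u*0.000000 + p_m*6.870000 + p_d*37.603095] = 12.921742
  V(1,+1) = exp(-r*dt) * [p_u*0.000000 + p_m*0.000000 + p_d*6.870000] = 1.537093
  V(0,+0) = exp(-r*dt) * [p_u*1.537093 + p_m*12.921742 + p_d*36.775960] = 16.868576


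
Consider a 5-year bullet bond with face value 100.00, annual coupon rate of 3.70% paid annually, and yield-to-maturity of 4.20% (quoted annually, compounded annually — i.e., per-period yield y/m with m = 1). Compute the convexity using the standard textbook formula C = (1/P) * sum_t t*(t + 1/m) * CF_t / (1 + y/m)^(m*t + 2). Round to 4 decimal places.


Answer: Convexity = 25.0735

Derivation:
Coupon per period c = face * coupon_rate / m = 3.700000
Periods per year m = 1; per-period yield y/m = 0.042000
Number of cashflows N = 5
Cashflows (t years, CF_t, discount factor 1/(1+y/m)^(m*t), PV):
  t = 1.0000: CF_t = 3.700000, DF = 0.959693, PV = 3.550864
  t = 2.0000: CF_t = 3.700000, DF = 0.921010, PV = 3.407739
  t = 3.0000: CF_t = 3.700000, DF = 0.883887, PV = 3.270383
  t = 4.0000: CF_t = 3.700000, DF = 0.848260, PV = 3.138563
  t = 5.0000: CF_t = 103.700000, DF = 0.814069, PV = 84.418992
Price P = sum_t PV_t = 97.786540
Convexity numerator sum_t t*(t + 1/m) * CF_t / (1+y/m)^(m*t + 2):
  t = 1.0000: term = 6.540765
  t = 2.0000: term = 18.831378
  t = 3.0000: term = 36.144679
  t = 4.0000: term = 57.812987
  t = 5.0000: term = 2332.523234
Convexity = (1/P) * sum = 2451.853043 / 97.786540 = 25.073523


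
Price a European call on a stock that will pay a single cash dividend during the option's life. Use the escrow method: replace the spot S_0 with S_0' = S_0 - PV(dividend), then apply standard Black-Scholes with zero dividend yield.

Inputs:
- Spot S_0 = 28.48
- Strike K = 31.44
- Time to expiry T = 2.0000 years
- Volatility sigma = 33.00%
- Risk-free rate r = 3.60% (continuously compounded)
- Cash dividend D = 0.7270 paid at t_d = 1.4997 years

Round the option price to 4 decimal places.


PV(D) = D * exp(-r * t_d) = 0.7270 * 0.94744234 = 0.68879058
S_0' = S_0 - PV(D) = 28.4800 - 0.68879058 = 27.79120942
d1 = (ln(S_0'/K) + (r + sigma^2/2)*T) / (sigma*sqrt(T)) = 0.12329113
d2 = d1 - sigma*sqrt(T) = -0.34339935
exp(-rT) = 0.93053090
N(d1) = 0.54906172; N(d2) = 0.36564903
C = S_0' * N(d1) - K * exp(-rT) * N(d2) = 27.79120942 * 0.54906172 - 31.4400 * 0.93053090 * 0.36564903 = 4.5617

Answer: Price = 4.5617


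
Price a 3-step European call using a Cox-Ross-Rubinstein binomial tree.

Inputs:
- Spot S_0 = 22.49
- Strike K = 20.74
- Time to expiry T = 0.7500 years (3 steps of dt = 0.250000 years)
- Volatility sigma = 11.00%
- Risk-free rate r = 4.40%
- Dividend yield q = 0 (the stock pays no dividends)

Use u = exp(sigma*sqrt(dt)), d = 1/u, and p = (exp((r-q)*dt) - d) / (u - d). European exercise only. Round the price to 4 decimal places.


dt = T/N = 0.250000
u = exp(sigma*sqrt(dt)) = 1.056541; d = 1/u = 0.946485
p = (exp((r-q)*dt) - d) / (u - d) = 0.586755
Discount per step: exp(-r*dt) = 0.989060
Stock lattice S(k, i) with i counting down-moves:
  k=0: S(0,0) = 22.4900
  k=1: S(1,0) = 23.7616; S(1,1) = 21.2865
  k=2: S(2,0) = 25.1051; S(2,1) = 22.4900; S(2,2) = 20.1473
  k=3: S(3,0) = 26.5246; S(3,1) = 23.7616; S(3,2) = 21.2865; S(3,3) = 19.0691
Terminal payoffs V(N, i) = max(S_T - K, 0):
  V(3,0) = 5.784551; V(3,1) = 3.021598; V(3,2) = 0.546451; V(3,3) = 0.000000
Backward induction: V(k, i) = exp(-r*dt) * [p * V(k+1, i) + (1-p) * V(k+1, i+1)].
  V(2,0) = exp(-r*dt) * [p*5.784551 + (1-p)*3.021598] = 4.591984
  V(2,1) = exp(-r*dt) * [p*3.021598 + (1-p)*0.546451] = 1.976890
  V(2,2) = exp(-r*dt) * [p*0.546451 + (1-p)*0.000000] = 0.317125
  V(1,0) = exp(-r*dt) * [p*4.591984 + (1-p)*1.976890] = 3.472896
  V(1,1) = exp(-r*dt) * [p*1.976890 + (1-p)*0.317125] = 1.276877
  V(0,0) = exp(-r*dt) * [p*3.472896 + (1-p)*1.276877] = 2.537337

Answer: Price = V(0,0) = 2.5373


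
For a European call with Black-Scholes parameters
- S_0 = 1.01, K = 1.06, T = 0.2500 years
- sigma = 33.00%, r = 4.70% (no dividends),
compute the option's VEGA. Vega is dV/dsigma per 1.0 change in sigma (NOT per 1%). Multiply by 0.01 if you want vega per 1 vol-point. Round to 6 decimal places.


Answer: Vega = 0.199525

Derivation:
d1 = -0.1391277410; d2 = -0.3041277410
phi(d1) = 0.3950998357; exp(-qT) = 1.0000000000; exp(-rT) = 0.9883187617
Vega = S * exp(-qT) * phi(d1) * sqrt(T) = 1.0100 * 1.0000000000 * 0.3950998357 * 0.5000000000 = 0.199525


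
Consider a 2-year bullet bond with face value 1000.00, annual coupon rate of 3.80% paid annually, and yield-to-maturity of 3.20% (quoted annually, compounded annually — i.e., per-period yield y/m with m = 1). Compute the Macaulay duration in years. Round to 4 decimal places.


Answer: Macaulay duration = 1.9636 years

Derivation:
Coupon per period c = face * coupon_rate / m = 38.000000
Periods per year m = 1; per-period yield y/m = 0.032000
Number of cashflows N = 2
Cashflows (t years, CF_t, discount factor 1/(1+y/m)^(m*t), PV):
  t = 1.0000: CF_t = 38.000000, DF = 0.968992, PV = 36.821705
  t = 2.0000: CF_t = 1038.000000, DF = 0.938946, PV = 974.625924
Price P = sum_t PV_t = 1011.447629
Macaulay numerator sum_t t * PV_t:
  t * PV_t at t = 1.0000: 36.821705
  t * PV_t at t = 2.0000: 1949.251848
Macaulay duration D = (sum_t t * PV_t) / P = 1986.073553 / 1011.447629 = 1.963595


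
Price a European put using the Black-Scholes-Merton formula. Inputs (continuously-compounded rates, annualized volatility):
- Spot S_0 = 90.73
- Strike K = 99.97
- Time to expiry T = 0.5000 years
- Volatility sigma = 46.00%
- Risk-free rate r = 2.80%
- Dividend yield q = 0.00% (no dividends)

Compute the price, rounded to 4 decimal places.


d1 = (ln(S/K) + (r - q + 0.5*sigma^2) * T) / (sigma * sqrt(T)) = -0.09248366
d2 = d1 - sigma * sqrt(T) = -0.41775278
exp(-rT) = 0.98609754; exp(-qT) = 1.00000000
P = K * exp(-rT) * N(-d2) - S_0 * exp(-qT) * N(-d1)
N(-d1) = 0.53684311; N(-d2) = 0.66193606
P = 99.9700 * 0.98609754 * 0.66193606 - 90.7300 * 1.00000000 * 0.53684311 = 16.5460

Answer: Price = 16.5460


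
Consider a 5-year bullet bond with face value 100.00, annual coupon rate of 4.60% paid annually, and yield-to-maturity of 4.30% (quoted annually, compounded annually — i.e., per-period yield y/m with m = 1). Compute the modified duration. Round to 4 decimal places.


Answer: Modified duration = 4.3934

Derivation:
Coupon per period c = face * coupon_rate / m = 4.600000
Periods per year m = 1; per-period yield y/m = 0.043000
Number of cashflows N = 5
Cashflows (t years, CF_t, discount factor 1/(1+y/m)^(m*t), PV):
  t = 1.0000: CF_t = 4.600000, DF = 0.958773, PV = 4.410355
  t = 2.0000: CF_t = 4.600000, DF = 0.919245, PV = 4.228528
  t = 3.0000: CF_t = 4.600000, DF = 0.881347, PV = 4.054198
  t = 4.0000: CF_t = 4.600000, DF = 0.845012, PV = 3.887054
  t = 5.0000: CF_t = 104.600000, DF = 0.810174, PV = 84.744231
Price P = sum_t PV_t = 101.324365
First compute Macaulay numerator sum_t t * PV_t:
  t * PV_t at t = 1.0000: 4.410355
  t * PV_t at t = 2.0000: 8.457056
  t * PV_t at t = 3.0000: 12.162593
  t * PV_t at t = 4.0000: 15.548217
  t * PV_t at t = 5.0000: 423.721154
Macaulay duration D = 464.299375 / 101.324365 = 4.582307
Modified duration = D / (1 + y/m) = 4.582307 / (1 + 0.043000) = 4.393391


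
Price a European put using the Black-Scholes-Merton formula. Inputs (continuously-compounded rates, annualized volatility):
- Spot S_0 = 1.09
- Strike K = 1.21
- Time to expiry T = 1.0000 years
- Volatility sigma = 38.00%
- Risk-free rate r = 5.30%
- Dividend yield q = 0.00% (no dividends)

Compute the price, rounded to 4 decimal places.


Answer: Price = 0.1989

Derivation:
d1 = (ln(S/K) + (r - q + 0.5*sigma^2) * T) / (sigma * sqrt(T)) = 0.05462457
d2 = d1 - sigma * sqrt(T) = -0.32537543
exp(-rT) = 0.94838001; exp(-qT) = 1.00000000
P = K * exp(-rT) * N(-d2) - S_0 * exp(-qT) * N(-d1)
N(-d1) = 0.47821878; N(-d2) = 0.62755153
P = 1.2100 * 0.94838001 * 0.62755153 - 1.0900 * 1.00000000 * 0.47821878 = 0.1989


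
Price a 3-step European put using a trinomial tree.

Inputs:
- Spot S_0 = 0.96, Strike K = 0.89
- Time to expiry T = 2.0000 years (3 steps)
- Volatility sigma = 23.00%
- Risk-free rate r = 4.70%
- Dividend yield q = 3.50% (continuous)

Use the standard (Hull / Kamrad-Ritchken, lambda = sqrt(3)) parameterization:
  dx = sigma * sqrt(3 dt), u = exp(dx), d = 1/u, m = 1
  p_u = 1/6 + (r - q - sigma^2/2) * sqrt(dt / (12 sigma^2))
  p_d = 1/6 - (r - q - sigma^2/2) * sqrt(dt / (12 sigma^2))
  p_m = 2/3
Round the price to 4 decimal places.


dt = T/N = 0.666667; dx = sigma*sqrt(3*dt) = 0.325269
u = exp(dx) = 1.384403; d = 1/u = 0.722333
p_u = 0.151858, p_m = 0.666667, p_d = 0.181475
Discount per step: exp(-r*dt) = 0.969152
Stock lattice S(k, j) with j the centered position index:
  k=0: S(0,+0) = 0.9600
  k=1: S(1,-1) = 0.6934; S(1,+0) = 0.9600; S(1,+1) = 1.3290
  k=2: S(2,-2) = 0.5009; S(2,-1) = 0.6934; S(2,+0) = 0.9600; S(2,+1) = 1.3290; S(2,+2) = 1.8399
  k=3: S(3,-3) = 0.3618; S(3,-2) = 0.5009; S(3,-1) = 0.6934; S(3,+0) = 0.9600; S(3,+1) = 1.3290; S(3,+2) = 1.8399; S(3,+3) = 2.5472
Terminal payoffs V(N, j) = max(K - S_T, 0):
  V(3,-3) = 0.528188; V(3,-2) = 0.389106; V(3,-1) = 0.196560; V(3,+0) = 0.000000; V(3,+1) = 0.000000; V(3,+2) = 0.000000; V(3,+3) = 0.000000
Backward induction: V(k, j) = exp(-r*dt) * [p_u * V(k+1, j+1) + p_m * V(k+1, j) + p_d * V(k+1, j-1)]
  V(2,-2) = exp(-r*dt) * [p_u*0.196560 + p_m*0.389106 + p_d*0.528188] = 0.373226
  V(2,-1) = exp(-r*dt) * [p_u*0.000000 + p_m*0.196560 + p_d*0.389106] = 0.195433
  V(2,+0) = exp(-r*dt) * [p_u*0.000000 + p_m*0.000000 + p_d*0.196560] = 0.034570
  V(2,+1) = exp(-r*dt) * [p_u*0.000000 + p_m*0.000000 + p_d*0.000000] = 0.000000
  V(2,+2) = exp(-r*dt) * [p_u*0.000000 + p_m*0.000000 + p_d*0.000000] = 0.000000
  V(1,-1) = exp(-r*dt) * [p_u*0.034570 + p_m*0.195433 + p_d*0.373226] = 0.196999
  V(1,+0) = exp(-r*dt) * [p_u*0.000000 + p_m*0.034570 + p_d*0.195433] = 0.056708
  V(1,+1) = exp(-r*dt) * [p_u*0.000000 + p_m*0.000000 + p_d*0.034570] = 0.006080
  V(0,+0) = exp(-r*dt) * [p_u*0.006080 + p_m*0.056708 + p_d*0.196999] = 0.072182

Answer: Price = V(0,0) = 0.0722


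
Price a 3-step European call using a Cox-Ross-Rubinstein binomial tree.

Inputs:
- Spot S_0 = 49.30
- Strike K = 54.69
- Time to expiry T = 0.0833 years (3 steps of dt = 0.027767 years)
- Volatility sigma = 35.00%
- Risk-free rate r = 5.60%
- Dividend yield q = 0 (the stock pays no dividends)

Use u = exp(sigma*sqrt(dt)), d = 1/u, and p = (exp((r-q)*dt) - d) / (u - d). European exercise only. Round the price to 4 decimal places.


Answer: Price = V(0,0) = 0.4985

Derivation:
dt = T/N = 0.027767
u = exp(sigma*sqrt(dt)) = 1.060056; d = 1/u = 0.943346
p = (exp((r-q)*dt) - d) / (u - d) = 0.498757
Discount per step: exp(-r*dt) = 0.998446
Stock lattice S(k, i) with i counting down-moves:
  k=0: S(0,0) = 49.3000
  k=1: S(1,0) = 52.2608; S(1,1) = 46.5070
  k=2: S(2,0) = 55.3993; S(2,1) = 49.3000; S(2,2) = 43.8722
  k=3: S(3,0) = 58.7264; S(3,1) = 52.2608; S(3,2) = 46.5070; S(3,3) = 41.3867
Terminal payoffs V(N, i) = max(S_T - K, 0):
  V(3,0) = 4.036383; V(3,1) = 0.000000; V(3,2) = 0.000000; V(3,3) = 0.000000
Backward induction: V(k, i) = exp(-r*dt) * [p * V(k+1, i) + (1-p) * V(k+1, i+1)].
  V(2,0) = exp(-r*dt) * [p*4.036383 + (1-p)*0.000000] = 2.010047
  V(2,1) = exp(-r*dt) * [p*0.000000 + (1-p)*0.000000] = 0.000000
  V(2,2) = exp(-r*dt) * [p*0.000000 + (1-p)*0.000000] = 0.000000
  V(1,0) = exp(-r*dt) * [p*2.010047 + (1-p)*0.000000] = 1.000968
  V(1,1) = exp(-r*dt) * [p*0.000000 + (1-p)*0.000000] = 0.000000
  V(0,0) = exp(-r*dt) * [p*1.000968 + (1-p)*0.000000] = 0.498464


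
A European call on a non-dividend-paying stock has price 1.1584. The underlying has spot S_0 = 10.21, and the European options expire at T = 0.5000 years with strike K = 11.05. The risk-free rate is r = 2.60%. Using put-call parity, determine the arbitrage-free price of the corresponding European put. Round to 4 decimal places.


Answer: Put price = 1.8557

Derivation:
Put-call parity: C - P = S_0 * exp(-qT) - K * exp(-rT).
S_0 * exp(-qT) = 10.2100 * 1.00000000 = 10.21000000
K * exp(-rT) = 11.0500 * 0.98708414 = 10.90727969
P = C - S*exp(-qT) + K*exp(-rT)
P = 1.1584 - 10.21000000 + 10.90727969 = 1.8557


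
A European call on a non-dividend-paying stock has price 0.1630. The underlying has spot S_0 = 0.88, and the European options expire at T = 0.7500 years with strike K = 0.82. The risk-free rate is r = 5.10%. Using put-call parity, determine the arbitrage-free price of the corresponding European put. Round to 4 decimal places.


Put-call parity: C - P = S_0 * exp(-qT) - K * exp(-rT).
S_0 * exp(-qT) = 0.8800 * 1.00000000 = 0.88000000
K * exp(-rT) = 0.8200 * 0.96247229 = 0.78922728
P = C - S*exp(-qT) + K*exp(-rT)
P = 0.1630 - 0.88000000 + 0.78922728 = 0.0722

Answer: Put price = 0.0722


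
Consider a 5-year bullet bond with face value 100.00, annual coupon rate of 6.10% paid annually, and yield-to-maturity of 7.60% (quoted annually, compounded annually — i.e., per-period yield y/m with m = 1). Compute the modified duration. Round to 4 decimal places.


Coupon per period c = face * coupon_rate / m = 6.100000
Periods per year m = 1; per-period yield y/m = 0.076000
Number of cashflows N = 5
Cashflows (t years, CF_t, discount factor 1/(1+y/m)^(m*t), PV):
  t = 1.0000: CF_t = 6.100000, DF = 0.929368, PV = 5.669145
  t = 2.0000: CF_t = 6.100000, DF = 0.863725, PV = 5.268722
  t = 3.0000: CF_t = 6.100000, DF = 0.802718, PV = 4.896582
  t = 4.0000: CF_t = 6.100000, DF = 0.746021, PV = 4.550727
  t = 5.0000: CF_t = 106.100000, DF = 0.693328, PV = 73.562085
Price P = sum_t PV_t = 93.947260
First compute Macaulay numerator sum_t t * PV_t:
  t * PV_t at t = 1.0000: 5.669145
  t * PV_t at t = 2.0000: 10.537444
  t * PV_t at t = 3.0000: 14.689746
  t * PV_t at t = 4.0000: 18.202907
  t * PV_t at t = 5.0000: 367.810423
Macaulay duration D = 416.909664 / 93.947260 = 4.437699
Modified duration = D / (1 + y/m) = 4.437699 / (1 + 0.076000) = 4.124256

Answer: Modified duration = 4.1243


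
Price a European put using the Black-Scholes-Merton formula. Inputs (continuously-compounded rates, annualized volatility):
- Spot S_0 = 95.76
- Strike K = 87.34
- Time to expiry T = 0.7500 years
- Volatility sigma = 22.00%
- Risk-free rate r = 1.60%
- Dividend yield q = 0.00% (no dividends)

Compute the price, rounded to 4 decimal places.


d1 = (ln(S/K) + (r - q + 0.5*sigma^2) * T) / (sigma * sqrt(T)) = 0.64131288
d2 = d1 - sigma * sqrt(T) = 0.45078729
exp(-rT) = 0.98807171; exp(-qT) = 1.00000000
P = K * exp(-rT) * N(-d2) - S_0 * exp(-qT) * N(-d1)
N(-d1) = 0.26065971; N(-d2) = 0.32607143
P = 87.3400 * 0.98807171 * 0.32607143 - 95.7600 * 1.00000000 * 0.26065971 = 3.1786

Answer: Price = 3.1786


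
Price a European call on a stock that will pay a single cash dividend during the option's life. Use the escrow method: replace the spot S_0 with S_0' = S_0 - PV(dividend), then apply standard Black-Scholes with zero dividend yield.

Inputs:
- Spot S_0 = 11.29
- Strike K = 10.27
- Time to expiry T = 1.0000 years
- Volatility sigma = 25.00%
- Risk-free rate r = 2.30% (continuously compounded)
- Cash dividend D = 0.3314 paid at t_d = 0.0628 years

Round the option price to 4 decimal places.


PV(D) = D * exp(-r * t_d) = 0.3314 * 0.99855664 = 0.33092167
S_0' = S_0 - PV(D) = 11.2900 - 0.33092167 = 10.95907833
d1 = (ln(S_0'/K) + (r + sigma^2/2)*T) / (sigma*sqrt(T)) = 0.47676464
d2 = d1 - sigma*sqrt(T) = 0.22676464
exp(-rT) = 0.97726248
N(d1) = 0.68323514; N(d2) = 0.58969662
C = S_0' * N(d1) - K * exp(-rT) * N(d2) = 10.95907833 * 0.68323514 - 10.2700 * 0.97726248 * 0.58969662 = 1.5691

Answer: Price = 1.5691


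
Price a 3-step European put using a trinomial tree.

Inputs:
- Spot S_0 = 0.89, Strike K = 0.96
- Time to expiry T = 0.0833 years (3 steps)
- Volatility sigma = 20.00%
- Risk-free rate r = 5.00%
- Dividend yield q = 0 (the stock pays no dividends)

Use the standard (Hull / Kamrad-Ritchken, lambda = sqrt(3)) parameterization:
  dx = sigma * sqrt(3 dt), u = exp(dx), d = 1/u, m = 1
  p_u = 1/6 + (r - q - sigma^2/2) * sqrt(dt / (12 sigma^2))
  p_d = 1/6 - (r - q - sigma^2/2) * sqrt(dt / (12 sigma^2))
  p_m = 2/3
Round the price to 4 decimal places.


dt = T/N = 0.027767; dx = sigma*sqrt(3*dt) = 0.057723
u = exp(dx) = 1.059422; d = 1/u = 0.943911
p_u = 0.173882, p_m = 0.666667, p_d = 0.159451
Discount per step: exp(-r*dt) = 0.998613
Stock lattice S(k, j) with j the centered position index:
  k=0: S(0,+0) = 0.8900
  k=1: S(1,-1) = 0.8401; S(1,+0) = 0.8900; S(1,+1) = 0.9429
  k=2: S(2,-2) = 0.7930; S(2,-1) = 0.8401; S(2,+0) = 0.8900; S(2,+1) = 0.9429; S(2,+2) = 0.9989
  k=3: S(3,-3) = 0.7485; S(3,-2) = 0.7930; S(3,-1) = 0.8401; S(3,+0) = 0.8900; S(3,+1) = 0.9429; S(3,+2) = 0.9989; S(3,+3) = 1.0583
Terminal payoffs V(N, j) = max(K - S_T, 0):
  V(3,-3) = 0.211515; V(3,-2) = 0.167039; V(3,-1) = 0.119919; V(3,+0) = 0.070000; V(3,+1) = 0.017114; V(3,+2) = 0.000000; V(3,+3) = 0.000000
Backward induction: V(k, j) = exp(-r*dt) * [p_u * V(k+1, j+1) + p_m * V(k+1, j) + p_d * V(k+1, j-1)]
  V(2,-2) = exp(-r*dt) * [p_u*0.119919 + p_m*0.167039 + p_d*0.211515] = 0.165707
  V(2,-1) = exp(-r*dt) * [p_u*0.070000 + p_m*0.119919 + p_d*0.167039] = 0.118588
  V(2,+0) = exp(-r*dt) * [p_u*0.017114 + p_m*0.070000 + p_d*0.119919] = 0.068668
  V(2,+1) = exp(-r*dt) * [p_u*0.000000 + p_m*0.017114 + p_d*0.070000] = 0.022540
  V(2,+2) = exp(-r*dt) * [p_u*0.000000 + p_m*0.000000 + p_d*0.017114] = 0.002725
  V(1,-1) = exp(-r*dt) * [p_u*0.068668 + p_m*0.118588 + p_d*0.165707] = 0.117258
  V(1,+0) = exp(-r*dt) * [p_u*0.022540 + p_m*0.068668 + p_d*0.118588] = 0.068512
  V(1,+1) = exp(-r*dt) * [p_u*0.002725 + p_m*0.022540 + p_d*0.068668] = 0.026413
  V(0,+0) = exp(-r*dt) * [p_u*0.026413 + p_m*0.068512 + p_d*0.117258] = 0.068869

Answer: Price = V(0,0) = 0.0689
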